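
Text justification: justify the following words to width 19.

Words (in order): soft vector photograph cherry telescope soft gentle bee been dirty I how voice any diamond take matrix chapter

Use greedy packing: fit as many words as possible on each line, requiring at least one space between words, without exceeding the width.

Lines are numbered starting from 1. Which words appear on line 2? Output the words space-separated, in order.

Line 1: ['soft', 'vector'] (min_width=11, slack=8)
Line 2: ['photograph', 'cherry'] (min_width=17, slack=2)
Line 3: ['telescope', 'soft'] (min_width=14, slack=5)
Line 4: ['gentle', 'bee', 'been'] (min_width=15, slack=4)
Line 5: ['dirty', 'I', 'how', 'voice'] (min_width=17, slack=2)
Line 6: ['any', 'diamond', 'take'] (min_width=16, slack=3)
Line 7: ['matrix', 'chapter'] (min_width=14, slack=5)

Answer: photograph cherry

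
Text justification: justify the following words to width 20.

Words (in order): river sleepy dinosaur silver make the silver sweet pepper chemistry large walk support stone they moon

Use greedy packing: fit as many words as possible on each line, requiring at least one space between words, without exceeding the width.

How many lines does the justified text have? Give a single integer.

Line 1: ['river', 'sleepy'] (min_width=12, slack=8)
Line 2: ['dinosaur', 'silver', 'make'] (min_width=20, slack=0)
Line 3: ['the', 'silver', 'sweet'] (min_width=16, slack=4)
Line 4: ['pepper', 'chemistry'] (min_width=16, slack=4)
Line 5: ['large', 'walk', 'support'] (min_width=18, slack=2)
Line 6: ['stone', 'they', 'moon'] (min_width=15, slack=5)
Total lines: 6

Answer: 6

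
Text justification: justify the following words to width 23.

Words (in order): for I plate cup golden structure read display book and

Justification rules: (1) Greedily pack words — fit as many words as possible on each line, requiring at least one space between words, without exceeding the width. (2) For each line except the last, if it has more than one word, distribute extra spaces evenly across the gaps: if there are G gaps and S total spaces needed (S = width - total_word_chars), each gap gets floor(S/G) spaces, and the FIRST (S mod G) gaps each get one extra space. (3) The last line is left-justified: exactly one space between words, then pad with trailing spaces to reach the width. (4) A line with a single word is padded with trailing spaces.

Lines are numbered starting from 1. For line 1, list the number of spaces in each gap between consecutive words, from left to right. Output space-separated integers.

Answer: 2 1 1 1

Derivation:
Line 1: ['for', 'I', 'plate', 'cup', 'golden'] (min_width=22, slack=1)
Line 2: ['structure', 'read', 'display'] (min_width=22, slack=1)
Line 3: ['book', 'and'] (min_width=8, slack=15)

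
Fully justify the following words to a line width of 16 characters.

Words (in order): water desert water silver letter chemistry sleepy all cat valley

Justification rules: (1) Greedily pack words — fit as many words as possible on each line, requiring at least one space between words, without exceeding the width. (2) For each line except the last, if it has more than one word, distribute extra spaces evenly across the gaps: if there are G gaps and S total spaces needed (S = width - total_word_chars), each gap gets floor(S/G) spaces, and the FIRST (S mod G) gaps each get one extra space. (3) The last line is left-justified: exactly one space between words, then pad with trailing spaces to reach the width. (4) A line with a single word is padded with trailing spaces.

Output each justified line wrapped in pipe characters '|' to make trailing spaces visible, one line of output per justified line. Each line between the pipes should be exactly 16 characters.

Line 1: ['water', 'desert'] (min_width=12, slack=4)
Line 2: ['water', 'silver'] (min_width=12, slack=4)
Line 3: ['letter', 'chemistry'] (min_width=16, slack=0)
Line 4: ['sleepy', 'all', 'cat'] (min_width=14, slack=2)
Line 5: ['valley'] (min_width=6, slack=10)

Answer: |water     desert|
|water     silver|
|letter chemistry|
|sleepy  all  cat|
|valley          |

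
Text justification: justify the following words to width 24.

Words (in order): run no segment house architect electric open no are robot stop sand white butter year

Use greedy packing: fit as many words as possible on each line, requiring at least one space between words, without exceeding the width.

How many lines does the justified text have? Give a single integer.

Answer: 4

Derivation:
Line 1: ['run', 'no', 'segment', 'house'] (min_width=20, slack=4)
Line 2: ['architect', 'electric', 'open'] (min_width=23, slack=1)
Line 3: ['no', 'are', 'robot', 'stop', 'sand'] (min_width=22, slack=2)
Line 4: ['white', 'butter', 'year'] (min_width=17, slack=7)
Total lines: 4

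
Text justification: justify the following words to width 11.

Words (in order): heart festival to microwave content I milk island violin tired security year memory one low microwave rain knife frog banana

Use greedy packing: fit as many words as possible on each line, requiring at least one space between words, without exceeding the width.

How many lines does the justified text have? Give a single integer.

Line 1: ['heart'] (min_width=5, slack=6)
Line 2: ['festival', 'to'] (min_width=11, slack=0)
Line 3: ['microwave'] (min_width=9, slack=2)
Line 4: ['content', 'I'] (min_width=9, slack=2)
Line 5: ['milk', 'island'] (min_width=11, slack=0)
Line 6: ['violin'] (min_width=6, slack=5)
Line 7: ['tired'] (min_width=5, slack=6)
Line 8: ['security'] (min_width=8, slack=3)
Line 9: ['year', 'memory'] (min_width=11, slack=0)
Line 10: ['one', 'low'] (min_width=7, slack=4)
Line 11: ['microwave'] (min_width=9, slack=2)
Line 12: ['rain', 'knife'] (min_width=10, slack=1)
Line 13: ['frog', 'banana'] (min_width=11, slack=0)
Total lines: 13

Answer: 13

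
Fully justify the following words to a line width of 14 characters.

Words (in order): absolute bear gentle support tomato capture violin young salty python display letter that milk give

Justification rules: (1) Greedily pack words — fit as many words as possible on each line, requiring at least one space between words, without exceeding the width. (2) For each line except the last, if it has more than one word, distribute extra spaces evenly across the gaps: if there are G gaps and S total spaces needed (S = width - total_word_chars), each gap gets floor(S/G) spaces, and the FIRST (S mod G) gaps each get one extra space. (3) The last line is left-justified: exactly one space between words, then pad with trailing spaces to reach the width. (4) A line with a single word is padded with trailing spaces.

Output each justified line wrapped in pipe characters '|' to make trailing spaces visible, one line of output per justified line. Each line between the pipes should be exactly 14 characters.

Line 1: ['absolute', 'bear'] (min_width=13, slack=1)
Line 2: ['gentle', 'support'] (min_width=14, slack=0)
Line 3: ['tomato', 'capture'] (min_width=14, slack=0)
Line 4: ['violin', 'young'] (min_width=12, slack=2)
Line 5: ['salty', 'python'] (min_width=12, slack=2)
Line 6: ['display', 'letter'] (min_width=14, slack=0)
Line 7: ['that', 'milk', 'give'] (min_width=14, slack=0)

Answer: |absolute  bear|
|gentle support|
|tomato capture|
|violin   young|
|salty   python|
|display letter|
|that milk give|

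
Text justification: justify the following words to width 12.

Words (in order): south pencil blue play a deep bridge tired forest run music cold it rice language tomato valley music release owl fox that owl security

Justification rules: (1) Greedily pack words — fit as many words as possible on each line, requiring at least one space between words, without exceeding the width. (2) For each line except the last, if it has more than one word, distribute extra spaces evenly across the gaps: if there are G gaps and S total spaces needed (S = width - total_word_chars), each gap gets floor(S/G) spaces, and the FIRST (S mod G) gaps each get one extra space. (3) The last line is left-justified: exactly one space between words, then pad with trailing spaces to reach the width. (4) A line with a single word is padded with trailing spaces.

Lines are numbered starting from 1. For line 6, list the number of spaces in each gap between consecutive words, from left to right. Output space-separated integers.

Answer: 1 1

Derivation:
Line 1: ['south', 'pencil'] (min_width=12, slack=0)
Line 2: ['blue', 'play', 'a'] (min_width=11, slack=1)
Line 3: ['deep', 'bridge'] (min_width=11, slack=1)
Line 4: ['tired', 'forest'] (min_width=12, slack=0)
Line 5: ['run', 'music'] (min_width=9, slack=3)
Line 6: ['cold', 'it', 'rice'] (min_width=12, slack=0)
Line 7: ['language'] (min_width=8, slack=4)
Line 8: ['tomato'] (min_width=6, slack=6)
Line 9: ['valley', 'music'] (min_width=12, slack=0)
Line 10: ['release', 'owl'] (min_width=11, slack=1)
Line 11: ['fox', 'that', 'owl'] (min_width=12, slack=0)
Line 12: ['security'] (min_width=8, slack=4)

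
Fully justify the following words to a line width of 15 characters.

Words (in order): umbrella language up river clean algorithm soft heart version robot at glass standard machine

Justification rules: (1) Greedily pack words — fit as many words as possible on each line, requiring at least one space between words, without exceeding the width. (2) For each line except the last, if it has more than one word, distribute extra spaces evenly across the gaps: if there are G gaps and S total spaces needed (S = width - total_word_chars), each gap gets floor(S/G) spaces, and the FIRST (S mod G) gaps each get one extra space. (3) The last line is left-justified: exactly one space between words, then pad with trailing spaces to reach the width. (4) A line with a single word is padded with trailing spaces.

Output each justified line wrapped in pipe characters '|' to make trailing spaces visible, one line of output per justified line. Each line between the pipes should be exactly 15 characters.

Line 1: ['umbrella'] (min_width=8, slack=7)
Line 2: ['language', 'up'] (min_width=11, slack=4)
Line 3: ['river', 'clean'] (min_width=11, slack=4)
Line 4: ['algorithm', 'soft'] (min_width=14, slack=1)
Line 5: ['heart', 'version'] (min_width=13, slack=2)
Line 6: ['robot', 'at', 'glass'] (min_width=14, slack=1)
Line 7: ['standard'] (min_width=8, slack=7)
Line 8: ['machine'] (min_width=7, slack=8)

Answer: |umbrella       |
|language     up|
|river     clean|
|algorithm  soft|
|heart   version|
|robot  at glass|
|standard       |
|machine        |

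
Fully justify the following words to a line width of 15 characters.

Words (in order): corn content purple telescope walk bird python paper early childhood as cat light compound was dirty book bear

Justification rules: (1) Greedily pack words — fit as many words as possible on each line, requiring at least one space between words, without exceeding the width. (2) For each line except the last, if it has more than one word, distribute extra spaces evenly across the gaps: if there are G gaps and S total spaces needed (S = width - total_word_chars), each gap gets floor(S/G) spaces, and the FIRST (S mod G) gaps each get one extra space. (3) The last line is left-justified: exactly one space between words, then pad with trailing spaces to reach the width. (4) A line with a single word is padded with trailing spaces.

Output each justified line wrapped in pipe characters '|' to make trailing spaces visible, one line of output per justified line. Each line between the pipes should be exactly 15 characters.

Answer: |corn    content|
|purple         |
|telescope  walk|
|bird     python|
|paper     early|
|childhood    as|
|cat       light|
|compound    was|
|dirty book bear|

Derivation:
Line 1: ['corn', 'content'] (min_width=12, slack=3)
Line 2: ['purple'] (min_width=6, slack=9)
Line 3: ['telescope', 'walk'] (min_width=14, slack=1)
Line 4: ['bird', 'python'] (min_width=11, slack=4)
Line 5: ['paper', 'early'] (min_width=11, slack=4)
Line 6: ['childhood', 'as'] (min_width=12, slack=3)
Line 7: ['cat', 'light'] (min_width=9, slack=6)
Line 8: ['compound', 'was'] (min_width=12, slack=3)
Line 9: ['dirty', 'book', 'bear'] (min_width=15, slack=0)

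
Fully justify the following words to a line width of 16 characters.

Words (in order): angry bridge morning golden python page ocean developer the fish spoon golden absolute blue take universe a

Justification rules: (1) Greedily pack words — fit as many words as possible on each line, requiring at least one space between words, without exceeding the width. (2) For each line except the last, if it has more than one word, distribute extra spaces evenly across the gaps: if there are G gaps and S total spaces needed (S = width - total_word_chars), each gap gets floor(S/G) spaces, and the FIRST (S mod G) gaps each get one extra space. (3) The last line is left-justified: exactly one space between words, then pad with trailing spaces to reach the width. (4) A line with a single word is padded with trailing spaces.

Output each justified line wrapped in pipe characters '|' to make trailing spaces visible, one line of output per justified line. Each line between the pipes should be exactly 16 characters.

Answer: |angry     bridge|
|morning   golden|
|python      page|
|ocean  developer|
|the  fish  spoon|
|golden  absolute|
|blue        take|
|universe a      |

Derivation:
Line 1: ['angry', 'bridge'] (min_width=12, slack=4)
Line 2: ['morning', 'golden'] (min_width=14, slack=2)
Line 3: ['python', 'page'] (min_width=11, slack=5)
Line 4: ['ocean', 'developer'] (min_width=15, slack=1)
Line 5: ['the', 'fish', 'spoon'] (min_width=14, slack=2)
Line 6: ['golden', 'absolute'] (min_width=15, slack=1)
Line 7: ['blue', 'take'] (min_width=9, slack=7)
Line 8: ['universe', 'a'] (min_width=10, slack=6)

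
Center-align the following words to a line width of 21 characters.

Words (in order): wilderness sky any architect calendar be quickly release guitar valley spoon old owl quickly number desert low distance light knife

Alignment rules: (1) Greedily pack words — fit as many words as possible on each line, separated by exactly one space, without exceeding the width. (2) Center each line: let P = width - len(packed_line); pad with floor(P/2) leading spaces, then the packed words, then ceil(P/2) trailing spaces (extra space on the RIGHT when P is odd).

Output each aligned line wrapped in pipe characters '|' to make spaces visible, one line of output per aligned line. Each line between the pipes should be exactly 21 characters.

Line 1: ['wilderness', 'sky', 'any'] (min_width=18, slack=3)
Line 2: ['architect', 'calendar', 'be'] (min_width=21, slack=0)
Line 3: ['quickly', 'release'] (min_width=15, slack=6)
Line 4: ['guitar', 'valley', 'spoon'] (min_width=19, slack=2)
Line 5: ['old', 'owl', 'quickly'] (min_width=15, slack=6)
Line 6: ['number', 'desert', 'low'] (min_width=17, slack=4)
Line 7: ['distance', 'light', 'knife'] (min_width=20, slack=1)

Answer: | wilderness sky any  |
|architect calendar be|
|   quickly release   |
| guitar valley spoon |
|   old owl quickly   |
|  number desert low  |
|distance light knife |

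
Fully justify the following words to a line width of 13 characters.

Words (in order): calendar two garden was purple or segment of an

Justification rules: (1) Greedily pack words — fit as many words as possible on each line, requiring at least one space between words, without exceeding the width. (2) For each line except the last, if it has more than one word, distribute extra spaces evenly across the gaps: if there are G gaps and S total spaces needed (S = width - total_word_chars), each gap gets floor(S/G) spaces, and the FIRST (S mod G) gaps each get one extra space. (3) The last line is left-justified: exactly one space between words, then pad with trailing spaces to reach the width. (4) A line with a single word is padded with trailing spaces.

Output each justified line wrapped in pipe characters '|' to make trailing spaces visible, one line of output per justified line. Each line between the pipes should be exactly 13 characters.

Answer: |calendar  two|
|garden    was|
|purple     or|
|segment of an|

Derivation:
Line 1: ['calendar', 'two'] (min_width=12, slack=1)
Line 2: ['garden', 'was'] (min_width=10, slack=3)
Line 3: ['purple', 'or'] (min_width=9, slack=4)
Line 4: ['segment', 'of', 'an'] (min_width=13, slack=0)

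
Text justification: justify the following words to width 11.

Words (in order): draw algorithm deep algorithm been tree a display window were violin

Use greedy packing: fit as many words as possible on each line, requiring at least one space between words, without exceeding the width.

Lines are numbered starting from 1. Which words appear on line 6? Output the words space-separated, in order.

Answer: display

Derivation:
Line 1: ['draw'] (min_width=4, slack=7)
Line 2: ['algorithm'] (min_width=9, slack=2)
Line 3: ['deep'] (min_width=4, slack=7)
Line 4: ['algorithm'] (min_width=9, slack=2)
Line 5: ['been', 'tree', 'a'] (min_width=11, slack=0)
Line 6: ['display'] (min_width=7, slack=4)
Line 7: ['window', 'were'] (min_width=11, slack=0)
Line 8: ['violin'] (min_width=6, slack=5)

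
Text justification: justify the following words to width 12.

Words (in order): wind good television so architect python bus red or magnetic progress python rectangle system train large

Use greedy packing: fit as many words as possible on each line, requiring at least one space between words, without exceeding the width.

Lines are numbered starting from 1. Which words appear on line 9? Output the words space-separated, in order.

Answer: rectangle

Derivation:
Line 1: ['wind', 'good'] (min_width=9, slack=3)
Line 2: ['television'] (min_width=10, slack=2)
Line 3: ['so', 'architect'] (min_width=12, slack=0)
Line 4: ['python', 'bus'] (min_width=10, slack=2)
Line 5: ['red', 'or'] (min_width=6, slack=6)
Line 6: ['magnetic'] (min_width=8, slack=4)
Line 7: ['progress'] (min_width=8, slack=4)
Line 8: ['python'] (min_width=6, slack=6)
Line 9: ['rectangle'] (min_width=9, slack=3)
Line 10: ['system', 'train'] (min_width=12, slack=0)
Line 11: ['large'] (min_width=5, slack=7)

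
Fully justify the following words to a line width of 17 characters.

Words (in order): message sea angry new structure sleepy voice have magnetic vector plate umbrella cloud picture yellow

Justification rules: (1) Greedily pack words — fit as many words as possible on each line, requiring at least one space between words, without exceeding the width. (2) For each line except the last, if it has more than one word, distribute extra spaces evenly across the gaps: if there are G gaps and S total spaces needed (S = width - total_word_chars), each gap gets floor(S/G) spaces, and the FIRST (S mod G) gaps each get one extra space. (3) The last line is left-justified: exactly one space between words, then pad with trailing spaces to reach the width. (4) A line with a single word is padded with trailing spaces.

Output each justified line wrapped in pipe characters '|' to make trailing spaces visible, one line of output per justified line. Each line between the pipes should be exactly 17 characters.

Answer: |message sea angry|
|new     structure|
|sleepy voice have|
|magnetic   vector|
|plate    umbrella|
|cloud     picture|
|yellow           |

Derivation:
Line 1: ['message', 'sea', 'angry'] (min_width=17, slack=0)
Line 2: ['new', 'structure'] (min_width=13, slack=4)
Line 3: ['sleepy', 'voice', 'have'] (min_width=17, slack=0)
Line 4: ['magnetic', 'vector'] (min_width=15, slack=2)
Line 5: ['plate', 'umbrella'] (min_width=14, slack=3)
Line 6: ['cloud', 'picture'] (min_width=13, slack=4)
Line 7: ['yellow'] (min_width=6, slack=11)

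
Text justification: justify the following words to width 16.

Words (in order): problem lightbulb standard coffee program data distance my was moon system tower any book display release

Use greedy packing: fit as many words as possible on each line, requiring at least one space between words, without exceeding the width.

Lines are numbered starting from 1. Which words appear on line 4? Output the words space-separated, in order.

Answer: program data

Derivation:
Line 1: ['problem'] (min_width=7, slack=9)
Line 2: ['lightbulb'] (min_width=9, slack=7)
Line 3: ['standard', 'coffee'] (min_width=15, slack=1)
Line 4: ['program', 'data'] (min_width=12, slack=4)
Line 5: ['distance', 'my', 'was'] (min_width=15, slack=1)
Line 6: ['moon', 'system'] (min_width=11, slack=5)
Line 7: ['tower', 'any', 'book'] (min_width=14, slack=2)
Line 8: ['display', 'release'] (min_width=15, slack=1)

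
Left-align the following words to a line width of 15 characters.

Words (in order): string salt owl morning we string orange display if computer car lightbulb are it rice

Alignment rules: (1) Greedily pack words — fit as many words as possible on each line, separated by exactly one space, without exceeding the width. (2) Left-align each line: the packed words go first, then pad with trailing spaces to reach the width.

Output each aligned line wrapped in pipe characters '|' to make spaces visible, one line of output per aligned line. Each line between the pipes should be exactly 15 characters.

Line 1: ['string', 'salt', 'owl'] (min_width=15, slack=0)
Line 2: ['morning', 'we'] (min_width=10, slack=5)
Line 3: ['string', 'orange'] (min_width=13, slack=2)
Line 4: ['display', 'if'] (min_width=10, slack=5)
Line 5: ['computer', 'car'] (min_width=12, slack=3)
Line 6: ['lightbulb', 'are'] (min_width=13, slack=2)
Line 7: ['it', 'rice'] (min_width=7, slack=8)

Answer: |string salt owl|
|morning we     |
|string orange  |
|display if     |
|computer car   |
|lightbulb are  |
|it rice        |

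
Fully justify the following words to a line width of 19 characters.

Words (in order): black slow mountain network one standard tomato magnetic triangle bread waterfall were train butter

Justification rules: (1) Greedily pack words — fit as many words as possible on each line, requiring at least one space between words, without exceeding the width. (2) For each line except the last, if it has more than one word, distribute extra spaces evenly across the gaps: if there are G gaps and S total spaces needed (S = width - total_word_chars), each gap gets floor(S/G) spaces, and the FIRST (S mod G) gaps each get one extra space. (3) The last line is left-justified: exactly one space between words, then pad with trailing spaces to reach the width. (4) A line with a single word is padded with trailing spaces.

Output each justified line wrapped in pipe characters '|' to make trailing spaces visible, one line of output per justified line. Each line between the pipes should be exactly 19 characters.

Line 1: ['black', 'slow', 'mountain'] (min_width=19, slack=0)
Line 2: ['network', 'one'] (min_width=11, slack=8)
Line 3: ['standard', 'tomato'] (min_width=15, slack=4)
Line 4: ['magnetic', 'triangle'] (min_width=17, slack=2)
Line 5: ['bread', 'waterfall'] (min_width=15, slack=4)
Line 6: ['were', 'train', 'butter'] (min_width=17, slack=2)

Answer: |black slow mountain|
|network         one|
|standard     tomato|
|magnetic   triangle|
|bread     waterfall|
|were train butter  |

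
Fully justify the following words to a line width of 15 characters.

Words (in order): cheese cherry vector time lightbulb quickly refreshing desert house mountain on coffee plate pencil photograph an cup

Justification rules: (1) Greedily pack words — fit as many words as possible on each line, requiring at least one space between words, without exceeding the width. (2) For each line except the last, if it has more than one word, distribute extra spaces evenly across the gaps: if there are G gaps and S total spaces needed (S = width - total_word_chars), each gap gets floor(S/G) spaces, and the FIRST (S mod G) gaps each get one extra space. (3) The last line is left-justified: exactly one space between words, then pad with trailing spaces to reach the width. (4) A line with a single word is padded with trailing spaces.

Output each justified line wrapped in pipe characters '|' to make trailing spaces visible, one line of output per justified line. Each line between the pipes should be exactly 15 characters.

Answer: |cheese   cherry|
|vector     time|
|lightbulb      |
|quickly        |
|refreshing     |
|desert    house|
|mountain     on|
|coffee    plate|
|pencil         |
|photograph   an|
|cup            |

Derivation:
Line 1: ['cheese', 'cherry'] (min_width=13, slack=2)
Line 2: ['vector', 'time'] (min_width=11, slack=4)
Line 3: ['lightbulb'] (min_width=9, slack=6)
Line 4: ['quickly'] (min_width=7, slack=8)
Line 5: ['refreshing'] (min_width=10, slack=5)
Line 6: ['desert', 'house'] (min_width=12, slack=3)
Line 7: ['mountain', 'on'] (min_width=11, slack=4)
Line 8: ['coffee', 'plate'] (min_width=12, slack=3)
Line 9: ['pencil'] (min_width=6, slack=9)
Line 10: ['photograph', 'an'] (min_width=13, slack=2)
Line 11: ['cup'] (min_width=3, slack=12)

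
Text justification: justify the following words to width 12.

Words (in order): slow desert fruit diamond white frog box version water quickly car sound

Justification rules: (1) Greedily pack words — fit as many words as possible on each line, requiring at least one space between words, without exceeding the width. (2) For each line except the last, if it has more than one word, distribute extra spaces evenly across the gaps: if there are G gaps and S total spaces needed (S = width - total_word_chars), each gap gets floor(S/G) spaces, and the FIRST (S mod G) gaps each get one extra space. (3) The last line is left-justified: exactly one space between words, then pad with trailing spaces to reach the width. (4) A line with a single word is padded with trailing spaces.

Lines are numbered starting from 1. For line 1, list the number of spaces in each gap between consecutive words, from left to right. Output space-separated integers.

Line 1: ['slow', 'desert'] (min_width=11, slack=1)
Line 2: ['fruit'] (min_width=5, slack=7)
Line 3: ['diamond'] (min_width=7, slack=5)
Line 4: ['white', 'frog'] (min_width=10, slack=2)
Line 5: ['box', 'version'] (min_width=11, slack=1)
Line 6: ['water'] (min_width=5, slack=7)
Line 7: ['quickly', 'car'] (min_width=11, slack=1)
Line 8: ['sound'] (min_width=5, slack=7)

Answer: 2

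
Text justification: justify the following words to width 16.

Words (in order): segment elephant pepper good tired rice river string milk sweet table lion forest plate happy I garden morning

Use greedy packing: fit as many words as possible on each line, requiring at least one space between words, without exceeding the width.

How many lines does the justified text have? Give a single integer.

Line 1: ['segment', 'elephant'] (min_width=16, slack=0)
Line 2: ['pepper', 'good'] (min_width=11, slack=5)
Line 3: ['tired', 'rice', 'river'] (min_width=16, slack=0)
Line 4: ['string', 'milk'] (min_width=11, slack=5)
Line 5: ['sweet', 'table', 'lion'] (min_width=16, slack=0)
Line 6: ['forest', 'plate'] (min_width=12, slack=4)
Line 7: ['happy', 'I', 'garden'] (min_width=14, slack=2)
Line 8: ['morning'] (min_width=7, slack=9)
Total lines: 8

Answer: 8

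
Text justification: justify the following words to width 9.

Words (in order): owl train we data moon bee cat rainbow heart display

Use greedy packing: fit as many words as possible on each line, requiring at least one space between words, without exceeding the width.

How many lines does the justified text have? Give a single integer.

Answer: 7

Derivation:
Line 1: ['owl', 'train'] (min_width=9, slack=0)
Line 2: ['we', 'data'] (min_width=7, slack=2)
Line 3: ['moon', 'bee'] (min_width=8, slack=1)
Line 4: ['cat'] (min_width=3, slack=6)
Line 5: ['rainbow'] (min_width=7, slack=2)
Line 6: ['heart'] (min_width=5, slack=4)
Line 7: ['display'] (min_width=7, slack=2)
Total lines: 7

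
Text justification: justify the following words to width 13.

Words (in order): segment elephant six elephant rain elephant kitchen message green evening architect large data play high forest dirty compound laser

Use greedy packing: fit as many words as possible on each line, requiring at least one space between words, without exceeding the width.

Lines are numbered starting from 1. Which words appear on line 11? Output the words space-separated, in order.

Answer: forest dirty

Derivation:
Line 1: ['segment'] (min_width=7, slack=6)
Line 2: ['elephant', 'six'] (min_width=12, slack=1)
Line 3: ['elephant', 'rain'] (min_width=13, slack=0)
Line 4: ['elephant'] (min_width=8, slack=5)
Line 5: ['kitchen'] (min_width=7, slack=6)
Line 6: ['message', 'green'] (min_width=13, slack=0)
Line 7: ['evening'] (min_width=7, slack=6)
Line 8: ['architect'] (min_width=9, slack=4)
Line 9: ['large', 'data'] (min_width=10, slack=3)
Line 10: ['play', 'high'] (min_width=9, slack=4)
Line 11: ['forest', 'dirty'] (min_width=12, slack=1)
Line 12: ['compound'] (min_width=8, slack=5)
Line 13: ['laser'] (min_width=5, slack=8)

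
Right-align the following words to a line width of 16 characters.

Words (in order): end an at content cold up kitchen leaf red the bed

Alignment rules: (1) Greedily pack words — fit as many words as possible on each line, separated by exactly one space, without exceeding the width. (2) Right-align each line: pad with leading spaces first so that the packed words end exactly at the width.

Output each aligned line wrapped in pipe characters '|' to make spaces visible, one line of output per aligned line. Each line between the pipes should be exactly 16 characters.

Line 1: ['end', 'an', 'at'] (min_width=9, slack=7)
Line 2: ['content', 'cold', 'up'] (min_width=15, slack=1)
Line 3: ['kitchen', 'leaf', 'red'] (min_width=16, slack=0)
Line 4: ['the', 'bed'] (min_width=7, slack=9)

Answer: |       end an at|
| content cold up|
|kitchen leaf red|
|         the bed|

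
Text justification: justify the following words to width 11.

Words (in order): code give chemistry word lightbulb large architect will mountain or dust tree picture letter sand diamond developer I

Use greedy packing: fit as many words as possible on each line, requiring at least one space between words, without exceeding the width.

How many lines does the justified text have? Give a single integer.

Answer: 13

Derivation:
Line 1: ['code', 'give'] (min_width=9, slack=2)
Line 2: ['chemistry'] (min_width=9, slack=2)
Line 3: ['word'] (min_width=4, slack=7)
Line 4: ['lightbulb'] (min_width=9, slack=2)
Line 5: ['large'] (min_width=5, slack=6)
Line 6: ['architect'] (min_width=9, slack=2)
Line 7: ['will'] (min_width=4, slack=7)
Line 8: ['mountain', 'or'] (min_width=11, slack=0)
Line 9: ['dust', 'tree'] (min_width=9, slack=2)
Line 10: ['picture'] (min_width=7, slack=4)
Line 11: ['letter', 'sand'] (min_width=11, slack=0)
Line 12: ['diamond'] (min_width=7, slack=4)
Line 13: ['developer', 'I'] (min_width=11, slack=0)
Total lines: 13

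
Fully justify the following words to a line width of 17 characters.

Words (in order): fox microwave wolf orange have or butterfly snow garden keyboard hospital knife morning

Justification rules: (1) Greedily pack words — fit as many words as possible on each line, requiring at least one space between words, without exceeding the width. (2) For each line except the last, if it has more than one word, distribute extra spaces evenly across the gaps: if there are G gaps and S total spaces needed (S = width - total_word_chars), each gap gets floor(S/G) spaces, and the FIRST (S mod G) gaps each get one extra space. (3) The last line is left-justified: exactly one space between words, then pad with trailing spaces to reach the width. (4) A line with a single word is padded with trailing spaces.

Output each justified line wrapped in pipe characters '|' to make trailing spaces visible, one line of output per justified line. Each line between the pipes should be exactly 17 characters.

Answer: |fox     microwave|
|wolf  orange have|
|or butterfly snow|
|garden   keyboard|
|hospital    knife|
|morning          |

Derivation:
Line 1: ['fox', 'microwave'] (min_width=13, slack=4)
Line 2: ['wolf', 'orange', 'have'] (min_width=16, slack=1)
Line 3: ['or', 'butterfly', 'snow'] (min_width=17, slack=0)
Line 4: ['garden', 'keyboard'] (min_width=15, slack=2)
Line 5: ['hospital', 'knife'] (min_width=14, slack=3)
Line 6: ['morning'] (min_width=7, slack=10)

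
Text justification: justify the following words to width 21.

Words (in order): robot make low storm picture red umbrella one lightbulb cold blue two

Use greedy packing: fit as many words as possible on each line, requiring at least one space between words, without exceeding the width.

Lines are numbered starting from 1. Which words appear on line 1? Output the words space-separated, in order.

Answer: robot make low storm

Derivation:
Line 1: ['robot', 'make', 'low', 'storm'] (min_width=20, slack=1)
Line 2: ['picture', 'red', 'umbrella'] (min_width=20, slack=1)
Line 3: ['one', 'lightbulb', 'cold'] (min_width=18, slack=3)
Line 4: ['blue', 'two'] (min_width=8, slack=13)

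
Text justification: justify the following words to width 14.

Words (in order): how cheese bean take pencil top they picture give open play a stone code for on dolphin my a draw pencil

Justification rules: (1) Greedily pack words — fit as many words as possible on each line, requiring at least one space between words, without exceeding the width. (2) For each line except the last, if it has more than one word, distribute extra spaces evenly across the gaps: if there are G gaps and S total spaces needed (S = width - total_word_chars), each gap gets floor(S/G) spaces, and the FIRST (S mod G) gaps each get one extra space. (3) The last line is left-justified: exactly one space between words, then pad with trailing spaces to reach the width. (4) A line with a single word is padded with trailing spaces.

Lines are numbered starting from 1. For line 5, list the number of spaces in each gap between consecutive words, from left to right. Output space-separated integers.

Line 1: ['how', 'cheese'] (min_width=10, slack=4)
Line 2: ['bean', 'take'] (min_width=9, slack=5)
Line 3: ['pencil', 'top'] (min_width=10, slack=4)
Line 4: ['they', 'picture'] (min_width=12, slack=2)
Line 5: ['give', 'open', 'play'] (min_width=14, slack=0)
Line 6: ['a', 'stone', 'code'] (min_width=12, slack=2)
Line 7: ['for', 'on', 'dolphin'] (min_width=14, slack=0)
Line 8: ['my', 'a', 'draw'] (min_width=9, slack=5)
Line 9: ['pencil'] (min_width=6, slack=8)

Answer: 1 1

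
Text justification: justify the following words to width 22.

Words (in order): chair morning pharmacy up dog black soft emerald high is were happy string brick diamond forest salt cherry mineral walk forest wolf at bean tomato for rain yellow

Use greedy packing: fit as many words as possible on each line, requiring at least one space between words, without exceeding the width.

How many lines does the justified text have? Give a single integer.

Line 1: ['chair', 'morning', 'pharmacy'] (min_width=22, slack=0)
Line 2: ['up', 'dog', 'black', 'soft'] (min_width=17, slack=5)
Line 3: ['emerald', 'high', 'is', 'were'] (min_width=20, slack=2)
Line 4: ['happy', 'string', 'brick'] (min_width=18, slack=4)
Line 5: ['diamond', 'forest', 'salt'] (min_width=19, slack=3)
Line 6: ['cherry', 'mineral', 'walk'] (min_width=19, slack=3)
Line 7: ['forest', 'wolf', 'at', 'bean'] (min_width=19, slack=3)
Line 8: ['tomato', 'for', 'rain', 'yellow'] (min_width=22, slack=0)
Total lines: 8

Answer: 8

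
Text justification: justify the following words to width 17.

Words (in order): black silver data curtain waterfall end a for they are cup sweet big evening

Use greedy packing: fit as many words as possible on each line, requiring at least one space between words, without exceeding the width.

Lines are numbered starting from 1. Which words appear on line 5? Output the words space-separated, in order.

Answer: evening

Derivation:
Line 1: ['black', 'silver', 'data'] (min_width=17, slack=0)
Line 2: ['curtain', 'waterfall'] (min_width=17, slack=0)
Line 3: ['end', 'a', 'for', 'they'] (min_width=14, slack=3)
Line 4: ['are', 'cup', 'sweet', 'big'] (min_width=17, slack=0)
Line 5: ['evening'] (min_width=7, slack=10)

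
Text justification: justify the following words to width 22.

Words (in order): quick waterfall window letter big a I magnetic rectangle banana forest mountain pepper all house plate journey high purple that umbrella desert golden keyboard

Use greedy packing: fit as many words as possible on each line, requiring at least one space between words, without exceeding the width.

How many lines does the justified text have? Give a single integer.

Answer: 8

Derivation:
Line 1: ['quick', 'waterfall', 'window'] (min_width=22, slack=0)
Line 2: ['letter', 'big', 'a', 'I'] (min_width=14, slack=8)
Line 3: ['magnetic', 'rectangle'] (min_width=18, slack=4)
Line 4: ['banana', 'forest', 'mountain'] (min_width=22, slack=0)
Line 5: ['pepper', 'all', 'house', 'plate'] (min_width=22, slack=0)
Line 6: ['journey', 'high', 'purple'] (min_width=19, slack=3)
Line 7: ['that', 'umbrella', 'desert'] (min_width=20, slack=2)
Line 8: ['golden', 'keyboard'] (min_width=15, slack=7)
Total lines: 8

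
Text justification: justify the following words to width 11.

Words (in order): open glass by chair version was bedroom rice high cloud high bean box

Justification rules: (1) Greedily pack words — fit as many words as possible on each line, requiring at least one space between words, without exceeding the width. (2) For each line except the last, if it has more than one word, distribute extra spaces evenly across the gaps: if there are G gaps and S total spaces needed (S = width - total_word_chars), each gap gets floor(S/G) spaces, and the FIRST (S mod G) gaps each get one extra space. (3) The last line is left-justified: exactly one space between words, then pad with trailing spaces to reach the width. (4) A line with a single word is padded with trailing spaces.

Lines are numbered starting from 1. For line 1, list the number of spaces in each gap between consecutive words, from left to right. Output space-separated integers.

Line 1: ['open', 'glass'] (min_width=10, slack=1)
Line 2: ['by', 'chair'] (min_width=8, slack=3)
Line 3: ['version', 'was'] (min_width=11, slack=0)
Line 4: ['bedroom'] (min_width=7, slack=4)
Line 5: ['rice', 'high'] (min_width=9, slack=2)
Line 6: ['cloud', 'high'] (min_width=10, slack=1)
Line 7: ['bean', 'box'] (min_width=8, slack=3)

Answer: 2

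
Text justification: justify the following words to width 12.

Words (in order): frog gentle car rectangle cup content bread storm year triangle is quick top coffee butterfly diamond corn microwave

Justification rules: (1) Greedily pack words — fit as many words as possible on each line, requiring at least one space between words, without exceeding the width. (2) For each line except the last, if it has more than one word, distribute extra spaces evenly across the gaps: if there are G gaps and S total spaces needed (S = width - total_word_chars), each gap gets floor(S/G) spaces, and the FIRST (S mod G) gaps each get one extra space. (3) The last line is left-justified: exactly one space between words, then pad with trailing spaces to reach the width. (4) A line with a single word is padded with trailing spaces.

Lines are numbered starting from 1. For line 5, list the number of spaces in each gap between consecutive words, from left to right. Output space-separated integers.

Answer: 2

Derivation:
Line 1: ['frog', 'gentle'] (min_width=11, slack=1)
Line 2: ['car'] (min_width=3, slack=9)
Line 3: ['rectangle'] (min_width=9, slack=3)
Line 4: ['cup', 'content'] (min_width=11, slack=1)
Line 5: ['bread', 'storm'] (min_width=11, slack=1)
Line 6: ['year'] (min_width=4, slack=8)
Line 7: ['triangle', 'is'] (min_width=11, slack=1)
Line 8: ['quick', 'top'] (min_width=9, slack=3)
Line 9: ['coffee'] (min_width=6, slack=6)
Line 10: ['butterfly'] (min_width=9, slack=3)
Line 11: ['diamond', 'corn'] (min_width=12, slack=0)
Line 12: ['microwave'] (min_width=9, slack=3)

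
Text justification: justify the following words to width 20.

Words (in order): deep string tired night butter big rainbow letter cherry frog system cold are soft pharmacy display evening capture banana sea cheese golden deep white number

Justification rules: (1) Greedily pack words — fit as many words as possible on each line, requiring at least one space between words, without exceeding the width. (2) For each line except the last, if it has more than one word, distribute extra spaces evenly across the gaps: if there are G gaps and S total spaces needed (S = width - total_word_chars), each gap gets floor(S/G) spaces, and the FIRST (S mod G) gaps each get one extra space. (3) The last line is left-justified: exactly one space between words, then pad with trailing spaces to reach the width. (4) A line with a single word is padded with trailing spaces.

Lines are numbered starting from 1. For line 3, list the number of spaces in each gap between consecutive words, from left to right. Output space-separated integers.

Answer: 7

Derivation:
Line 1: ['deep', 'string', 'tired'] (min_width=17, slack=3)
Line 2: ['night', 'butter', 'big'] (min_width=16, slack=4)
Line 3: ['rainbow', 'letter'] (min_width=14, slack=6)
Line 4: ['cherry', 'frog', 'system'] (min_width=18, slack=2)
Line 5: ['cold', 'are', 'soft'] (min_width=13, slack=7)
Line 6: ['pharmacy', 'display'] (min_width=16, slack=4)
Line 7: ['evening', 'capture'] (min_width=15, slack=5)
Line 8: ['banana', 'sea', 'cheese'] (min_width=17, slack=3)
Line 9: ['golden', 'deep', 'white'] (min_width=17, slack=3)
Line 10: ['number'] (min_width=6, slack=14)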